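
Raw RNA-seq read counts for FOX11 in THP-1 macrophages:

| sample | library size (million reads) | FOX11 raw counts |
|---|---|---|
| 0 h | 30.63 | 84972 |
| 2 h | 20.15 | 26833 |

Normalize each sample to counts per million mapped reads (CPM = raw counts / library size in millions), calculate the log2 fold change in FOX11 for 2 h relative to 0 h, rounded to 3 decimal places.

CPM(0 h) = 84972 / 30.63 = 2774.1430
CPM(2 h) = 26833 / 20.15 = 1331.6625
Fold change = 1331.6625 / 2774.1430 = 0.48003
log2(0.48003) = -1.0588

-1.059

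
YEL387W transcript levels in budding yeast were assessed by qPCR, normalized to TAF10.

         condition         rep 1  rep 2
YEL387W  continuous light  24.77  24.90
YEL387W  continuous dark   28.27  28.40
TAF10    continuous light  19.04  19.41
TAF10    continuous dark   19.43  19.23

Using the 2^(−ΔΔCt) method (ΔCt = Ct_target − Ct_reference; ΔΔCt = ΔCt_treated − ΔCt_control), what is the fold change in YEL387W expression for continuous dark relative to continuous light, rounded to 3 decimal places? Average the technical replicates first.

0.095

Mean Ct: YEL387W continuous light 24.835; YEL387W continuous dark 28.335; TAF10 continuous light 19.225; TAF10 continuous dark 19.330
ΔCt(continuous light) = 24.835 − 19.225 = 5.610
ΔCt(continuous dark) = 28.335 − 19.330 = 9.005
ΔΔCt = 9.005 − 5.610 = 3.395
Fold change = 2^(−3.395) = 0.0951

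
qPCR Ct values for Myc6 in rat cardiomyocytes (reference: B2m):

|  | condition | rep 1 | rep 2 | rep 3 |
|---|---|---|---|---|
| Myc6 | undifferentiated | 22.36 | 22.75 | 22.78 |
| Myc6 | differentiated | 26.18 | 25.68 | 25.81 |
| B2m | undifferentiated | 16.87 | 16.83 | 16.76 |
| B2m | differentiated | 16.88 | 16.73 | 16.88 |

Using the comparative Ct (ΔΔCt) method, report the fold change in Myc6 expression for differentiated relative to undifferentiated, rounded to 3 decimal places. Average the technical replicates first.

0.105

Mean Ct: Myc6 undifferentiated 22.630; Myc6 differentiated 25.890; B2m undifferentiated 16.820; B2m differentiated 16.830
ΔCt(undifferentiated) = 22.630 − 16.820 = 5.810
ΔCt(differentiated) = 25.890 − 16.830 = 9.060
ΔΔCt = 9.060 − 5.810 = 3.250
Fold change = 2^(−3.250) = 0.1051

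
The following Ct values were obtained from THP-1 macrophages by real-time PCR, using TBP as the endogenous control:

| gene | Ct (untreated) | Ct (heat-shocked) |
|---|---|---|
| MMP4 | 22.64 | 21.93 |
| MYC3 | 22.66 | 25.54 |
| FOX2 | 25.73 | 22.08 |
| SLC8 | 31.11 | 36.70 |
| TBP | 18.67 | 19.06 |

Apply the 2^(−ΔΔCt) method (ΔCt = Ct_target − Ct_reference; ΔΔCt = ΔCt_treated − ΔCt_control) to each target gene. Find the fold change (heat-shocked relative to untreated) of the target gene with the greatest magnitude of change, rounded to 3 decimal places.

MMP4: ΔΔCt = (21.93−19.06) − (22.64−18.67) = 2.87 − 3.97 = -1.10; fold change = 2^1.10 = 2.144
MYC3: ΔΔCt = (25.54−19.06) − (22.66−18.67) = 6.48 − 3.99 = 2.49; fold change = 2^-2.49 = 0.178
FOX2: ΔΔCt = (22.08−19.06) − (25.73−18.67) = 3.02 − 7.06 = -4.04; fold change = 2^4.04 = 16.450
SLC8: ΔΔCt = (36.70−19.06) − (31.11−18.67) = 17.64 − 12.44 = 5.20; fold change = 2^-5.20 = 0.027
SLC8 has the largest |ΔΔCt| = 5.20.

0.027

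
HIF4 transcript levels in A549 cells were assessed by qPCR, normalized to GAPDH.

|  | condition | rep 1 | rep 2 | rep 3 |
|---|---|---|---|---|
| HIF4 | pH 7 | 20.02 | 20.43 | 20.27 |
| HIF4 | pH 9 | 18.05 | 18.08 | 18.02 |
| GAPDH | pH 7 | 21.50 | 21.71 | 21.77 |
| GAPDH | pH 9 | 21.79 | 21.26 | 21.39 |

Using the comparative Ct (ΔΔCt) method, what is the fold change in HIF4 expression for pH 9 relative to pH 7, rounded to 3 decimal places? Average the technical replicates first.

4.028

Mean Ct: HIF4 pH 7 20.240; HIF4 pH 9 18.050; GAPDH pH 7 21.660; GAPDH pH 9 21.480
ΔCt(pH 7) = 20.240 − 21.660 = -1.420
ΔCt(pH 9) = 18.050 − 21.480 = -3.430
ΔΔCt = -3.430 − (-1.420) = -2.010
Fold change = 2^(−(-2.010)) = 2^2.010 = 4.0278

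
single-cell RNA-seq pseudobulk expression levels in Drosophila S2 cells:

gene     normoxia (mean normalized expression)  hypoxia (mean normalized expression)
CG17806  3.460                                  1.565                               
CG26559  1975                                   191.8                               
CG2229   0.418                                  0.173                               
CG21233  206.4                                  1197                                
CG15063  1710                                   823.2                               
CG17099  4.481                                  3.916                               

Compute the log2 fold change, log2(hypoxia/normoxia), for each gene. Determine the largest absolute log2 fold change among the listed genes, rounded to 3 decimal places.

3.364

log2(1.565/3.460) = -1.145  (CG17806)
log2(191.8/1975) = -3.364  (CG26559)
log2(0.173/0.418) = -1.273  (CG2229)
log2(1197/206.4) = 2.536  (CG21233)
log2(823.2/1710) = -1.055  (CG15063)
log2(3.916/4.481) = -0.194  (CG17099)
The largest magnitude belongs to CG26559.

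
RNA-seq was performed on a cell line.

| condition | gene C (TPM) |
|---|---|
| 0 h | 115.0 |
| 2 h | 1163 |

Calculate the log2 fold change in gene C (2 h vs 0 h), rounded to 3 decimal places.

Fold change = 1163 / 115.0 = 10.1130
log2(10.1130) = 3.3381

3.338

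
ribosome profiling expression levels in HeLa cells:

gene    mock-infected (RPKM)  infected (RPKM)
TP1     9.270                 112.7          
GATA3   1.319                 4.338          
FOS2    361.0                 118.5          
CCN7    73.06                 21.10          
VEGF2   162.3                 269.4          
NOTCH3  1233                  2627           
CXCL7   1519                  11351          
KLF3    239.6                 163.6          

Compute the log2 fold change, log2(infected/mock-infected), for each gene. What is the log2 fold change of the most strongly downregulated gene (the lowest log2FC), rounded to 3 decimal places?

log2(112.7/9.270) = 3.604  (TP1)
log2(4.338/1.319) = 1.718  (GATA3)
log2(118.5/361.0) = -1.607  (FOS2)
log2(21.10/73.06) = -1.792  (CCN7)
log2(269.4/162.3) = 0.731  (VEGF2)
log2(2627/1233) = 1.091  (NOTCH3)
log2(11351/1519) = 2.902  (CXCL7)
log2(163.6/239.6) = -0.550  (KLF3)
CCN7 is most strongly downregulated.

-1.792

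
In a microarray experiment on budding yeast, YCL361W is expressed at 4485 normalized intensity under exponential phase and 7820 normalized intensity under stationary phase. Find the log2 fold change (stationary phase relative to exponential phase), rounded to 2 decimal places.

Fold change = 7820 / 4485 = 1.7436
log2(1.7436) = 0.802

0.80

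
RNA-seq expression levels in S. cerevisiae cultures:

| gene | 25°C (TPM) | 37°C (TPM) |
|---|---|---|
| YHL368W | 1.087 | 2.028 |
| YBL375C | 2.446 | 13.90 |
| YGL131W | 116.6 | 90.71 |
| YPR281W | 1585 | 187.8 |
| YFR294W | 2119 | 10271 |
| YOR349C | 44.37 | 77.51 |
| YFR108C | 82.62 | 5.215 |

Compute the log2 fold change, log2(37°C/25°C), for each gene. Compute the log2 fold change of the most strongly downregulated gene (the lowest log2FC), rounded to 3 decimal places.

log2(2.028/1.087) = 0.900  (YHL368W)
log2(13.90/2.446) = 2.507  (YBL375C)
log2(90.71/116.6) = -0.362  (YGL131W)
log2(187.8/1585) = -3.077  (YPR281W)
log2(10271/2119) = 2.277  (YFR294W)
log2(77.51/44.37) = 0.805  (YOR349C)
log2(5.215/82.62) = -3.986  (YFR108C)
YFR108C is most strongly downregulated.

-3.986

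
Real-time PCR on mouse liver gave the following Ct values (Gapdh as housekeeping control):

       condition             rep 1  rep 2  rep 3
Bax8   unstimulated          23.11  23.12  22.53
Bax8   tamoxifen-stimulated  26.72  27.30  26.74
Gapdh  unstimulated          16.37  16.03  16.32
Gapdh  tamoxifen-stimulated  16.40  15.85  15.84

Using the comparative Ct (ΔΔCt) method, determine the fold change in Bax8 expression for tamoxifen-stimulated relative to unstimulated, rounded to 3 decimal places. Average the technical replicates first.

0.054

Mean Ct: Bax8 unstimulated 22.920; Bax8 tamoxifen-stimulated 26.920; Gapdh unstimulated 16.240; Gapdh tamoxifen-stimulated 16.030
ΔCt(unstimulated) = 22.920 − 16.240 = 6.680
ΔCt(tamoxifen-stimulated) = 26.920 − 16.030 = 10.890
ΔΔCt = 10.890 − 6.680 = 4.210
Fold change = 2^(−4.210) = 0.0540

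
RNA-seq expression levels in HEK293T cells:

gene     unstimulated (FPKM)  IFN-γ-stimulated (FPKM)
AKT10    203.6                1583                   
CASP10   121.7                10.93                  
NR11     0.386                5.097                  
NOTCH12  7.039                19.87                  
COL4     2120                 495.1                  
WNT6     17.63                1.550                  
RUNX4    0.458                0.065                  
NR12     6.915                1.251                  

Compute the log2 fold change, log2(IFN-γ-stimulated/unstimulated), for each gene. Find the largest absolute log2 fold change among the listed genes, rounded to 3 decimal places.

3.723

log2(1583/203.6) = 2.959  (AKT10)
log2(10.93/121.7) = -3.477  (CASP10)
log2(5.097/0.386) = 3.723  (NR11)
log2(19.87/7.039) = 1.497  (NOTCH12)
log2(495.1/2120) = -2.098  (COL4)
log2(1.550/17.63) = -3.508  (WNT6)
log2(0.065/0.458) = -2.817  (RUNX4)
log2(1.251/6.915) = -2.467  (NR12)
The largest magnitude belongs to NR11.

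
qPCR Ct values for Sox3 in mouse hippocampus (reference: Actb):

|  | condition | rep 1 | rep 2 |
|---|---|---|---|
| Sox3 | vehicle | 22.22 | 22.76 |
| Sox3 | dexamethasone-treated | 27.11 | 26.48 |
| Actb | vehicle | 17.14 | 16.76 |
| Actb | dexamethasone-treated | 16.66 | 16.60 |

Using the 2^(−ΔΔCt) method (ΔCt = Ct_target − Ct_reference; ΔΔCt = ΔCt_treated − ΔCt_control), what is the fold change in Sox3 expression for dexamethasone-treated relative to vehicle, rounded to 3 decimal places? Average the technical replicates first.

Mean Ct: Sox3 vehicle 22.490; Sox3 dexamethasone-treated 26.795; Actb vehicle 16.950; Actb dexamethasone-treated 16.630
ΔCt(vehicle) = 22.490 − 16.950 = 5.540
ΔCt(dexamethasone-treated) = 26.795 − 16.630 = 10.165
ΔΔCt = 10.165 − 5.540 = 4.625
Fold change = 2^(−4.625) = 0.0405

0.041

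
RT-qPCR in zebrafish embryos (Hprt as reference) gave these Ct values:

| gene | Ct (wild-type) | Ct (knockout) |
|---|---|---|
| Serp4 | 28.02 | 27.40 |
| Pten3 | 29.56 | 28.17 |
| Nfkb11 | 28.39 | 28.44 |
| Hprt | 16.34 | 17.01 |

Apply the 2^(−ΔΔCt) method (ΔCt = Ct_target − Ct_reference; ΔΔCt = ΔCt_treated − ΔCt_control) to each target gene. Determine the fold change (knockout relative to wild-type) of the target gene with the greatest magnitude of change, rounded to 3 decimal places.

Serp4: ΔΔCt = (27.40−17.01) − (28.02−16.34) = 10.39 − 11.68 = -1.29; fold change = 2^1.29 = 2.445
Pten3: ΔΔCt = (28.17−17.01) − (29.56−16.34) = 11.16 − 13.22 = -2.06; fold change = 2^2.06 = 4.170
Nfkb11: ΔΔCt = (28.44−17.01) − (28.39−16.34) = 11.43 − 12.05 = -0.62; fold change = 2^0.62 = 1.537
Pten3 has the largest |ΔΔCt| = 2.06.

4.170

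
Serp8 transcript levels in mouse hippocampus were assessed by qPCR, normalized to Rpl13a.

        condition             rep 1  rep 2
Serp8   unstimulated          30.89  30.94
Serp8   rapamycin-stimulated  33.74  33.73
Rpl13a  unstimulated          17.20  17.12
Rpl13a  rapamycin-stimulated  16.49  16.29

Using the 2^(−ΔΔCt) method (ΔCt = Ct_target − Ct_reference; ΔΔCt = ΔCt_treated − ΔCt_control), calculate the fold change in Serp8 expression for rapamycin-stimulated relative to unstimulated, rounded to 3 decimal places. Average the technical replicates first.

Mean Ct: Serp8 unstimulated 30.915; Serp8 rapamycin-stimulated 33.735; Rpl13a unstimulated 17.160; Rpl13a rapamycin-stimulated 16.390
ΔCt(unstimulated) = 30.915 − 17.160 = 13.755
ΔCt(rapamycin-stimulated) = 33.735 − 16.390 = 17.345
ΔΔCt = 17.345 − 13.755 = 3.590
Fold change = 2^(−3.590) = 0.0830

0.083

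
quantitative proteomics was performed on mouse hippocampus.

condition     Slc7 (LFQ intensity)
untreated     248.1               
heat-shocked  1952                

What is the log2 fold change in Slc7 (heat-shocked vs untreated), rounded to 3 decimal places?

Fold change = 1952 / 248.1 = 7.8678
log2(7.8678) = 2.9760

2.976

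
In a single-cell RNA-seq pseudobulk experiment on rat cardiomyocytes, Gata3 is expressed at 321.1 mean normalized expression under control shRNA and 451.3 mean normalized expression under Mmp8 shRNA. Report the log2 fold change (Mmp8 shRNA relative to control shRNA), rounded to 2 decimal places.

Fold change = 451.3 / 321.1 = 1.4055
log2(1.4055) = 0.491

0.49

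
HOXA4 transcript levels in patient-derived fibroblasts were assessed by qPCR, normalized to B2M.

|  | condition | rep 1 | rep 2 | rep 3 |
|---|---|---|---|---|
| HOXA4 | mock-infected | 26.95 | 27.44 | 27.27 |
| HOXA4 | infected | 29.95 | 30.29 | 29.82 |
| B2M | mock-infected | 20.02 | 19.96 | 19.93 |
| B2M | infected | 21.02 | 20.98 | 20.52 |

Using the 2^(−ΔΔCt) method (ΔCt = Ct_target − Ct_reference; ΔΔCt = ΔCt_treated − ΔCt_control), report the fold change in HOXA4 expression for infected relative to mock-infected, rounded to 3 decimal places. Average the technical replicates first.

0.262

Mean Ct: HOXA4 mock-infected 27.220; HOXA4 infected 30.020; B2M mock-infected 19.970; B2M infected 20.840
ΔCt(mock-infected) = 27.220 − 19.970 = 7.250
ΔCt(infected) = 30.020 − 20.840 = 9.180
ΔΔCt = 9.180 − 7.250 = 1.930
Fold change = 2^(−1.930) = 0.2624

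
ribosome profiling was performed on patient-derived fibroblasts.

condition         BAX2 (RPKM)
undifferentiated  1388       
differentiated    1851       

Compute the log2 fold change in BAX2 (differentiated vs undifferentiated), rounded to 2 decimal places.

0.42

Fold change = 1851 / 1388 = 1.3336
log2(1.3336) = 0.415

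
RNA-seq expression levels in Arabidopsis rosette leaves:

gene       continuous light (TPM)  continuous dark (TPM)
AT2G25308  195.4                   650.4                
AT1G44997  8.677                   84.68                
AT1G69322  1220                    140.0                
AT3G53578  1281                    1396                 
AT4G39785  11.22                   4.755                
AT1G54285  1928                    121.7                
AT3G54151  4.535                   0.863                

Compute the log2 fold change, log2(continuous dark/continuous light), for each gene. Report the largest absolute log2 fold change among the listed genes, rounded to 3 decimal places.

3.986

log2(650.4/195.4) = 1.735  (AT2G25308)
log2(84.68/8.677) = 3.287  (AT1G44997)
log2(140.0/1220) = -3.123  (AT1G69322)
log2(1396/1281) = 0.124  (AT3G53578)
log2(4.755/11.22) = -1.239  (AT4G39785)
log2(121.7/1928) = -3.986  (AT1G54285)
log2(0.863/4.535) = -2.394  (AT3G54151)
The largest magnitude belongs to AT1G54285.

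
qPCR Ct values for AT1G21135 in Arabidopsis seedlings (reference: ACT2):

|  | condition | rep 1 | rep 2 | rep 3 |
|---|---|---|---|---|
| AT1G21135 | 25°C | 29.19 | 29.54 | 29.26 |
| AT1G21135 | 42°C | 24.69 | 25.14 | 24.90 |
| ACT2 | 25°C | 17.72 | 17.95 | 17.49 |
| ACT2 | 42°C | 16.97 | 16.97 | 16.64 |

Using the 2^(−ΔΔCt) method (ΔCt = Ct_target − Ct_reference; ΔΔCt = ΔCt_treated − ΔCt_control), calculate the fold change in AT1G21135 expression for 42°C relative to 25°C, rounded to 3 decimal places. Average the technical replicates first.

11.794

Mean Ct: AT1G21135 25°C 29.330; AT1G21135 42°C 24.910; ACT2 25°C 17.720; ACT2 42°C 16.860
ΔCt(25°C) = 29.330 − 17.720 = 11.610
ΔCt(42°C) = 24.910 − 16.860 = 8.050
ΔΔCt = 8.050 − 11.610 = -3.560
Fold change = 2^(−(-3.560)) = 2^3.560 = 11.7942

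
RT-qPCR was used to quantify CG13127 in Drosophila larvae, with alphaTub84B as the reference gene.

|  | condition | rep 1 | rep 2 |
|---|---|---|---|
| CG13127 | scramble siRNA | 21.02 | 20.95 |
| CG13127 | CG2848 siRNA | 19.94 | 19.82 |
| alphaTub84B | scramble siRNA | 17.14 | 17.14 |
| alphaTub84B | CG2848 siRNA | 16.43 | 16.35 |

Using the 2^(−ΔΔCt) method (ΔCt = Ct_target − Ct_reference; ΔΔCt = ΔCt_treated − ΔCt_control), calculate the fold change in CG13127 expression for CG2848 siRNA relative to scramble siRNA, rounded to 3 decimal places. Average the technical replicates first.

Mean Ct: CG13127 scramble siRNA 20.985; CG13127 CG2848 siRNA 19.880; alphaTub84B scramble siRNA 17.140; alphaTub84B CG2848 siRNA 16.390
ΔCt(scramble siRNA) = 20.985 − 17.140 = 3.845
ΔCt(CG2848 siRNA) = 19.880 − 16.390 = 3.490
ΔΔCt = 3.490 − 3.845 = -0.355
Fold change = 2^(−(-0.355)) = 2^0.355 = 1.2790

1.279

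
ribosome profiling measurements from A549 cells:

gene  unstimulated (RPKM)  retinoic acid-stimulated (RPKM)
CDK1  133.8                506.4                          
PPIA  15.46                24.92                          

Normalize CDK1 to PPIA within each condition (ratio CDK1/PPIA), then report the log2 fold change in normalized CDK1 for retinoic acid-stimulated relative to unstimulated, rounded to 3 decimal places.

1.231

CDK1/PPIA (unstimulated) = 133.8 / 15.46 = 8.6546
CDK1/PPIA (retinoic acid-stimulated) = 506.4 / 24.92 = 20.321
Fold change = 20.321 / 8.6546 = 2.3480
log2(2.3480) = 1.2314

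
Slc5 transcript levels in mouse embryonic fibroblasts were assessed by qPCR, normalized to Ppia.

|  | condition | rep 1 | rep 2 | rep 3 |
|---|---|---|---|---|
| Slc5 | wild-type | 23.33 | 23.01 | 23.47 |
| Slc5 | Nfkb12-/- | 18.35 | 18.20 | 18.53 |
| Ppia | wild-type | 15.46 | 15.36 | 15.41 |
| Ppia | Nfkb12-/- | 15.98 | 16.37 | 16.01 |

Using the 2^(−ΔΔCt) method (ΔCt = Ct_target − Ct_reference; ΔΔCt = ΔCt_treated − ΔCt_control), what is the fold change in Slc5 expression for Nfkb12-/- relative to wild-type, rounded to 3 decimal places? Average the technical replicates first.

49.180

Mean Ct: Slc5 wild-type 23.270; Slc5 Nfkb12-/- 18.360; Ppia wild-type 15.410; Ppia Nfkb12-/- 16.120
ΔCt(wild-type) = 23.270 − 15.410 = 7.860
ΔCt(Nfkb12-/-) = 18.360 − 16.120 = 2.240
ΔΔCt = 2.240 − 7.860 = -5.620
Fold change = 2^(−(-5.620)) = 2^5.620 = 49.1800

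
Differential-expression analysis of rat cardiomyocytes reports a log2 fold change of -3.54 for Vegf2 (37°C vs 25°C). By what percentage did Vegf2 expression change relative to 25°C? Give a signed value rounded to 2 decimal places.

-91.40%

Fold change = 2^(-3.54) = 0.0860
Percent change = (FC − 1) × 100% = (0.0860 − 1) × 100 = -91.40%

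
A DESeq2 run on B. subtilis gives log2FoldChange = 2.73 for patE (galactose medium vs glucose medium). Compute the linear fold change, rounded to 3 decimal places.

6.635

Fold change = 2^(2.73) = 6.6346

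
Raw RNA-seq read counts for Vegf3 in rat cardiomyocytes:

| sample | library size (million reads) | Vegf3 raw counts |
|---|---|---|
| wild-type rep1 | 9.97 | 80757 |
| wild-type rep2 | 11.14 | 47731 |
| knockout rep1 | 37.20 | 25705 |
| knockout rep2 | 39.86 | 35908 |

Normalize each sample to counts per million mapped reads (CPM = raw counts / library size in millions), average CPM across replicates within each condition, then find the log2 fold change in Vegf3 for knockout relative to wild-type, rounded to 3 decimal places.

-2.960

CPM(wild-type rep1) = 80757 / 9.97 = 8100.0000
CPM(wild-type rep2) = 47731 / 11.14 = 4284.6499
CPM(knockout rep1) = 25705 / 37.20 = 690.9946
CPM(knockout rep2) = 35908 / 39.86 = 900.8530
mean CPM(wild-type) = 6192.3250; mean CPM(knockout) = 795.9238
Fold change = 795.9238 / 6192.3250 = 0.12853
log2(0.12853) = -2.9598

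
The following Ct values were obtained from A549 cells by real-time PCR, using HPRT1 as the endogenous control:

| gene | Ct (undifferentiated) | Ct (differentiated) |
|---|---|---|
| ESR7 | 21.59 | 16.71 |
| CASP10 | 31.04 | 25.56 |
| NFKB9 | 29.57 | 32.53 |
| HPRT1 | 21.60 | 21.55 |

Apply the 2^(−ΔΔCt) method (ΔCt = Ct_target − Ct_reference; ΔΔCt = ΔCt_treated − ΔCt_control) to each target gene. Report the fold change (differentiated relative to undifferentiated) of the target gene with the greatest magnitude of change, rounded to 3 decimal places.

43.111

ESR7: ΔΔCt = (16.71−21.55) − (21.59−21.60) = -4.84 − (-0.01) = -4.83; fold change = 2^4.83 = 28.443
CASP10: ΔΔCt = (25.56−21.55) − (31.04−21.60) = 4.01 − 9.44 = -5.43; fold change = 2^5.43 = 43.111
NFKB9: ΔΔCt = (32.53−21.55) − (29.57−21.60) = 10.98 − 7.97 = 3.01; fold change = 2^-3.01 = 0.124
CASP10 has the largest |ΔΔCt| = 5.43.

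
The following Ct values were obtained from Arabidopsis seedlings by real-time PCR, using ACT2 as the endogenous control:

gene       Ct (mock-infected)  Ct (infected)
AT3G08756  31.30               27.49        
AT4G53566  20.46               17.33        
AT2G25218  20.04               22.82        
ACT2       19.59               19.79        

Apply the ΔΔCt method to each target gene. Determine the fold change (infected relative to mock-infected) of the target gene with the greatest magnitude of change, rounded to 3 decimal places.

16.111

AT3G08756: ΔΔCt = (27.49−19.79) − (31.30−19.59) = 7.70 − 11.71 = -4.01; fold change = 2^4.01 = 16.111
AT4G53566: ΔΔCt = (17.33−19.79) − (20.46−19.59) = -2.46 − 0.87 = -3.33; fold change = 2^3.33 = 10.056
AT2G25218: ΔΔCt = (22.82−19.79) − (20.04−19.59) = 3.03 − 0.45 = 2.58; fold change = 2^-2.58 = 0.167
AT3G08756 has the largest |ΔΔCt| = 4.01.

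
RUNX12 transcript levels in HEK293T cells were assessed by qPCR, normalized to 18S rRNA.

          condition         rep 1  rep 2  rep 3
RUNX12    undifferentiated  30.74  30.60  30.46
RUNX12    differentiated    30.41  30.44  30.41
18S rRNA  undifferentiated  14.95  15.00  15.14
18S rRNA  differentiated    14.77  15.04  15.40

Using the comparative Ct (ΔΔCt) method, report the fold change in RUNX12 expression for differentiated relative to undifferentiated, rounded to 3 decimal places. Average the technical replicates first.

1.165

Mean Ct: RUNX12 undifferentiated 30.600; RUNX12 differentiated 30.420; 18S rRNA undifferentiated 15.030; 18S rRNA differentiated 15.070
ΔCt(undifferentiated) = 30.600 − 15.030 = 15.570
ΔCt(differentiated) = 30.420 − 15.070 = 15.350
ΔΔCt = 15.350 − 15.570 = -0.220
Fold change = 2^(−(-0.220)) = 2^0.220 = 1.1647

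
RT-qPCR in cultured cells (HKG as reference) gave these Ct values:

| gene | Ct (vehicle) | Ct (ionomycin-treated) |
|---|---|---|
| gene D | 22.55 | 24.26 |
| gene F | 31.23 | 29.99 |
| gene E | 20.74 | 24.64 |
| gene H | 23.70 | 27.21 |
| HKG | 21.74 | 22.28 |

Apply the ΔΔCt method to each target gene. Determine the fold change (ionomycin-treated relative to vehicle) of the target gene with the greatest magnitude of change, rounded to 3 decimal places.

gene D: ΔΔCt = (24.26−22.28) − (22.55−21.74) = 1.98 − 0.81 = 1.17; fold change = 2^-1.17 = 0.444
gene F: ΔΔCt = (29.99−22.28) − (31.23−21.74) = 7.71 − 9.49 = -1.78; fold change = 2^1.78 = 3.434
gene E: ΔΔCt = (24.64−22.28) − (20.74−21.74) = 2.36 − (-1.00) = 3.36; fold change = 2^-3.36 = 0.097
gene H: ΔΔCt = (27.21−22.28) − (23.70−21.74) = 4.93 − 1.96 = 2.97; fold change = 2^-2.97 = 0.128
gene E has the largest |ΔΔCt| = 3.36.

0.097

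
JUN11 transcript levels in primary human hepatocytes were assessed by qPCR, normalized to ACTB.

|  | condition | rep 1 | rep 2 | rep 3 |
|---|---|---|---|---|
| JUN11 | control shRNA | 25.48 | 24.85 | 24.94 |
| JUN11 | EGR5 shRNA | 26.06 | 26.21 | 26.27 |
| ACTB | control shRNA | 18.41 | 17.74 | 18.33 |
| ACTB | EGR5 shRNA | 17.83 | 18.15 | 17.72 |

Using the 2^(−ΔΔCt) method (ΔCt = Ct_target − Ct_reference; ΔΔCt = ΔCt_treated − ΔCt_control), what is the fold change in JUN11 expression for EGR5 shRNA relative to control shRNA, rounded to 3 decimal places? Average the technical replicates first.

0.392

Mean Ct: JUN11 control shRNA 25.090; JUN11 EGR5 shRNA 26.180; ACTB control shRNA 18.160; ACTB EGR5 shRNA 17.900
ΔCt(control shRNA) = 25.090 − 18.160 = 6.930
ΔCt(EGR5 shRNA) = 26.180 − 17.900 = 8.280
ΔΔCt = 8.280 − 6.930 = 1.350
Fold change = 2^(−1.350) = 0.3923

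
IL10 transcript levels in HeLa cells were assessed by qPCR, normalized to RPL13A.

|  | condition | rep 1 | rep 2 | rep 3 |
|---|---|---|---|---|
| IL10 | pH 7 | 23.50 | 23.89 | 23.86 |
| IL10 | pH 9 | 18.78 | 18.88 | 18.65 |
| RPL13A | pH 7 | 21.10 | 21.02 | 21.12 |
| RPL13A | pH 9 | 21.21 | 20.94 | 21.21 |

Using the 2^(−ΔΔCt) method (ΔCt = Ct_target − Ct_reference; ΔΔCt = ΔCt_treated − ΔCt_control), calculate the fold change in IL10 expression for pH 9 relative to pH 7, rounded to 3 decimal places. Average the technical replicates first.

32.447

Mean Ct: IL10 pH 7 23.750; IL10 pH 9 18.770; RPL13A pH 7 21.080; RPL13A pH 9 21.120
ΔCt(pH 7) = 23.750 − 21.080 = 2.670
ΔCt(pH 9) = 18.770 − 21.120 = -2.350
ΔΔCt = -2.350 − 2.670 = -5.020
Fold change = 2^(−(-5.020)) = 2^5.020 = 32.4467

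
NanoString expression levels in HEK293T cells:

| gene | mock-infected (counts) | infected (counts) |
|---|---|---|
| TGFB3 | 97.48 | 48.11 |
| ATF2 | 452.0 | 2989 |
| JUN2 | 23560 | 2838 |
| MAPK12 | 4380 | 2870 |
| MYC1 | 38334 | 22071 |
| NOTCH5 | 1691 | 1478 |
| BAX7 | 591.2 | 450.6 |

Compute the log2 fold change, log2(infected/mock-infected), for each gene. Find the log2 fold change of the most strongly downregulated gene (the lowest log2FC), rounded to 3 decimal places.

log2(48.11/97.48) = -1.019  (TGFB3)
log2(2989/452.0) = 2.725  (ATF2)
log2(2838/23560) = -3.053  (JUN2)
log2(2870/4380) = -0.610  (MAPK12)
log2(22071/38334) = -0.796  (MYC1)
log2(1478/1691) = -0.194  (NOTCH5)
log2(450.6/591.2) = -0.392  (BAX7)
JUN2 is most strongly downregulated.

-3.053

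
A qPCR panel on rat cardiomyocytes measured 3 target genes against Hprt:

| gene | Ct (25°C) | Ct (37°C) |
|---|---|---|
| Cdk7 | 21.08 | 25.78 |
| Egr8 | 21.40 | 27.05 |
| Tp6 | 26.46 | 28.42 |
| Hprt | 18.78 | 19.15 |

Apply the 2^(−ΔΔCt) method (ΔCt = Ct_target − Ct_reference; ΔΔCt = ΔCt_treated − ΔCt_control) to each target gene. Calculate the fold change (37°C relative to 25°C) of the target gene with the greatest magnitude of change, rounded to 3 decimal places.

Cdk7: ΔΔCt = (25.78−19.15) − (21.08−18.78) = 6.63 − 2.30 = 4.33; fold change = 2^-4.33 = 0.050
Egr8: ΔΔCt = (27.05−19.15) − (21.40−18.78) = 7.90 − 2.62 = 5.28; fold change = 2^-5.28 = 0.026
Tp6: ΔΔCt = (28.42−19.15) − (26.46−18.78) = 9.27 − 7.68 = 1.59; fold change = 2^-1.59 = 0.332
Egr8 has the largest |ΔΔCt| = 5.28.

0.026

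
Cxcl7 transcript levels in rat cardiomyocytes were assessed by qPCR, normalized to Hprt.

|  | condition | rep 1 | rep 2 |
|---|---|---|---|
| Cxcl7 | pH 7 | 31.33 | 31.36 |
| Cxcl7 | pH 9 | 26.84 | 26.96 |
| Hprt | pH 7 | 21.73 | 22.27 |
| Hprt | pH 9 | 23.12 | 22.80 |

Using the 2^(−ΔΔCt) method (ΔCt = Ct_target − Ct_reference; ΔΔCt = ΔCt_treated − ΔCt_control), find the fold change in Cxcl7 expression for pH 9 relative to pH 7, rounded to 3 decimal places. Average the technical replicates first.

Mean Ct: Cxcl7 pH 7 31.345; Cxcl7 pH 9 26.900; Hprt pH 7 22.000; Hprt pH 9 22.960
ΔCt(pH 7) = 31.345 − 22.000 = 9.345
ΔCt(pH 9) = 26.900 − 22.960 = 3.940
ΔΔCt = 3.940 − 9.345 = -5.405
Fold change = 2^(−(-5.405)) = 2^5.405 = 42.3708

42.371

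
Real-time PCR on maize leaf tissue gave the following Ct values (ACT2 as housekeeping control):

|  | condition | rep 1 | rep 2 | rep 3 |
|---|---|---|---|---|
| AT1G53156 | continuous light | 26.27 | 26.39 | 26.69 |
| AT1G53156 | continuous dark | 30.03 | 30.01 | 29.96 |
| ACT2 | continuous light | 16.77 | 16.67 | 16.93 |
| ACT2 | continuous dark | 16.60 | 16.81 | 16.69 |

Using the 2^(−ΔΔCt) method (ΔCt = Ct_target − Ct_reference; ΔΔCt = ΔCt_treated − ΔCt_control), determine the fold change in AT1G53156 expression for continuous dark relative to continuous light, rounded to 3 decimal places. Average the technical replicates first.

0.080

Mean Ct: AT1G53156 continuous light 26.450; AT1G53156 continuous dark 30.000; ACT2 continuous light 16.790; ACT2 continuous dark 16.700
ΔCt(continuous light) = 26.450 − 16.790 = 9.660
ΔCt(continuous dark) = 30.000 − 16.700 = 13.300
ΔΔCt = 13.300 − 9.660 = 3.640
Fold change = 2^(−3.640) = 0.0802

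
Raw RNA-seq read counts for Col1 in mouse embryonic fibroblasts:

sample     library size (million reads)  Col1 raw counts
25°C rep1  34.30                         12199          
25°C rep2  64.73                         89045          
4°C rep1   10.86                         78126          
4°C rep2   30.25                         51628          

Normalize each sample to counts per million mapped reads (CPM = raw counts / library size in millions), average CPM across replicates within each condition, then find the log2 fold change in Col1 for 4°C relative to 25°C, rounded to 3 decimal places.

2.362

CPM(25°C rep1) = 12199 / 34.30 = 355.6560
CPM(25°C rep2) = 89045 / 64.73 = 1375.6373
CPM(4°C rep1) = 78126 / 10.86 = 7193.9227
CPM(4°C rep2) = 51628 / 30.25 = 1706.7107
mean CPM(25°C) = 865.6466; mean CPM(4°C) = 4450.3167
Fold change = 4450.3167 / 865.6466 = 5.14103
log2(5.14103) = 2.3621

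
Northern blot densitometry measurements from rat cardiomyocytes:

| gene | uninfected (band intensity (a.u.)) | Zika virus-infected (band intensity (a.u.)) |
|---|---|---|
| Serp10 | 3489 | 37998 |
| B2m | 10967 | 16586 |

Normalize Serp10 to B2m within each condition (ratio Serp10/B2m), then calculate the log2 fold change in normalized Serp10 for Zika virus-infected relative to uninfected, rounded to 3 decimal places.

Serp10/B2m (uninfected) = 3489 / 10967 = 0.31814
Serp10/B2m (Zika virus-infected) = 37998 / 16586 = 2.291
Fold change = 2.291 / 0.31814 = 7.2012
log2(7.2012) = 2.8482

2.848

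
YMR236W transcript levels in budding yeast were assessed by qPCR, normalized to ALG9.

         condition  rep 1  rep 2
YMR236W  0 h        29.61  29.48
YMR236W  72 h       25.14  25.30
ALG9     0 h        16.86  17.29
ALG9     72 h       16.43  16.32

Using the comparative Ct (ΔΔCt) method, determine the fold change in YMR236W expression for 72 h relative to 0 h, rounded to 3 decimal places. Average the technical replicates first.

12.338

Mean Ct: YMR236W 0 h 29.545; YMR236W 72 h 25.220; ALG9 0 h 17.075; ALG9 72 h 16.375
ΔCt(0 h) = 29.545 − 17.075 = 12.470
ΔCt(72 h) = 25.220 − 16.375 = 8.845
ΔΔCt = 8.845 − 12.470 = -3.625
Fold change = 2^(−(-3.625)) = 2^3.625 = 12.3377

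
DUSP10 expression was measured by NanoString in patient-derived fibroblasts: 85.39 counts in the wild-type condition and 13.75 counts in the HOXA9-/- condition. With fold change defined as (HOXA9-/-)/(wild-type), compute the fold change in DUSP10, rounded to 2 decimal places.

Fold change = 13.75 / 85.39 = 0.161
DUSP10 is downregulated.

0.16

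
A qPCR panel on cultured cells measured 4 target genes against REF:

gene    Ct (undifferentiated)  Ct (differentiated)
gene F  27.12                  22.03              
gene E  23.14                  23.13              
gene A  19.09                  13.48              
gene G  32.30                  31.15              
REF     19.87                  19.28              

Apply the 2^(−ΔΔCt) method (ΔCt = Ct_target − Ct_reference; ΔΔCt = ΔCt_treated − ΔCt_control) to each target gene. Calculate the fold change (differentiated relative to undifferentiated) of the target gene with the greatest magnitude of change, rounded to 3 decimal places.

gene F: ΔΔCt = (22.03−19.28) − (27.12−19.87) = 2.75 − 7.25 = -4.50; fold change = 2^4.50 = 22.627
gene E: ΔΔCt = (23.13−19.28) − (23.14−19.87) = 3.85 − 3.27 = 0.58; fold change = 2^-0.58 = 0.669
gene A: ΔΔCt = (13.48−19.28) − (19.09−19.87) = -5.80 − (-0.78) = -5.02; fold change = 2^5.02 = 32.447
gene G: ΔΔCt = (31.15−19.28) − (32.30−19.87) = 11.87 − 12.43 = -0.56; fold change = 2^0.56 = 1.474
gene A has the largest |ΔΔCt| = 5.02.

32.447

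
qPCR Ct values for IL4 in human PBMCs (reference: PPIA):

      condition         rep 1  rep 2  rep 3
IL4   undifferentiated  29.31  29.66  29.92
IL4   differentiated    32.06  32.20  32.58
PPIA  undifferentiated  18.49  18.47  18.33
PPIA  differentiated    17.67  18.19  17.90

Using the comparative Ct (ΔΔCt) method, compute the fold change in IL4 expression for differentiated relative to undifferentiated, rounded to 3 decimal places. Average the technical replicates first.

0.112

Mean Ct: IL4 undifferentiated 29.630; IL4 differentiated 32.280; PPIA undifferentiated 18.430; PPIA differentiated 17.920
ΔCt(undifferentiated) = 29.630 − 18.430 = 11.200
ΔCt(differentiated) = 32.280 − 17.920 = 14.360
ΔΔCt = 14.360 − 11.200 = 3.160
Fold change = 2^(−3.160) = 0.1119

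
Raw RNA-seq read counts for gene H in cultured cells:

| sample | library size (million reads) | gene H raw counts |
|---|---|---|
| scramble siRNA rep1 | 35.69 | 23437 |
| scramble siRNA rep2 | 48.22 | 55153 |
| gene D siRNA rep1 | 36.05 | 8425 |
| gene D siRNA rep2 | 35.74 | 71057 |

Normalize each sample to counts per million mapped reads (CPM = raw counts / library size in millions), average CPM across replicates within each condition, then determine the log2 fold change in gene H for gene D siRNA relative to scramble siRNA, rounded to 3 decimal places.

0.303

CPM(scramble siRNA rep1) = 23437 / 35.69 = 656.6825
CPM(scramble siRNA rep2) = 55153 / 48.22 = 1143.7785
CPM(gene D siRNA rep1) = 8425 / 36.05 = 233.7032
CPM(gene D siRNA rep2) = 71057 / 35.74 = 1988.1645
mean CPM(scramble siRNA) = 900.2305; mean CPM(gene D siRNA) = 1110.9339
Fold change = 1110.9339 / 900.2305 = 1.23405
log2(1.23405) = 0.3034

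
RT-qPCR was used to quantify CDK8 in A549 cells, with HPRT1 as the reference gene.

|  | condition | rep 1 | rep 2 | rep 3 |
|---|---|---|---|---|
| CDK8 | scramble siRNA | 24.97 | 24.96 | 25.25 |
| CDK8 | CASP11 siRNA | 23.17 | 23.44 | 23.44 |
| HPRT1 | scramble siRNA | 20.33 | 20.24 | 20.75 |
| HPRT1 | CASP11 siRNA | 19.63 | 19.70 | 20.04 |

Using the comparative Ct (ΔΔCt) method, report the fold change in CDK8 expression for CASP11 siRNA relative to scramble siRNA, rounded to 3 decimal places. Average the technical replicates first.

2.085

Mean Ct: CDK8 scramble siRNA 25.060; CDK8 CASP11 siRNA 23.350; HPRT1 scramble siRNA 20.440; HPRT1 CASP11 siRNA 19.790
ΔCt(scramble siRNA) = 25.060 − 20.440 = 4.620
ΔCt(CASP11 siRNA) = 23.350 − 19.790 = 3.560
ΔΔCt = 3.560 − 4.620 = -1.060
Fold change = 2^(−(-1.060)) = 2^1.060 = 2.0849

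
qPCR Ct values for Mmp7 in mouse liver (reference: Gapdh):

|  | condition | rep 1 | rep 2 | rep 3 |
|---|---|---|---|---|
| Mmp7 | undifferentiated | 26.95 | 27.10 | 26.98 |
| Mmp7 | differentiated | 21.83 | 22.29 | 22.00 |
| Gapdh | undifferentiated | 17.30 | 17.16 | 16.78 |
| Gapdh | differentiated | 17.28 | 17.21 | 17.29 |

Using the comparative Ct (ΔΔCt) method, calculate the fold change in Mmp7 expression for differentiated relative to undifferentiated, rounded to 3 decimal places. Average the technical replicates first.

35.506

Mean Ct: Mmp7 undifferentiated 27.010; Mmp7 differentiated 22.040; Gapdh undifferentiated 17.080; Gapdh differentiated 17.260
ΔCt(undifferentiated) = 27.010 − 17.080 = 9.930
ΔCt(differentiated) = 22.040 − 17.260 = 4.780
ΔΔCt = 4.780 − 9.930 = -5.150
Fold change = 2^(−(-5.150)) = 2^5.150 = 35.5062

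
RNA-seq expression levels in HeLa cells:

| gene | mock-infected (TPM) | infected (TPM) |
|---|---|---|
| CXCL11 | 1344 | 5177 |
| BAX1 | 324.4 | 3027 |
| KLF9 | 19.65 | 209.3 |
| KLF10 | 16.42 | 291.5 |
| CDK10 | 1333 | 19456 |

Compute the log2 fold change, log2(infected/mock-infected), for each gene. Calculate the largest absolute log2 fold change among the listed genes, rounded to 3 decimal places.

log2(5177/1344) = 1.946  (CXCL11)
log2(3027/324.4) = 3.222  (BAX1)
log2(209.3/19.65) = 3.413  (KLF9)
log2(291.5/16.42) = 4.150  (KLF10)
log2(19456/1333) = 3.867  (CDK10)
The largest magnitude belongs to KLF10.

4.150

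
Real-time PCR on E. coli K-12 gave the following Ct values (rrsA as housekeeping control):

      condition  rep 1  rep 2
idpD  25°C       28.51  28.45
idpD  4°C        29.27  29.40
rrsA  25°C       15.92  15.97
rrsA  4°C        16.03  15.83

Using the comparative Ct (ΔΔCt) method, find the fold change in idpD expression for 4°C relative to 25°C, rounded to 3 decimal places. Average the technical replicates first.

Mean Ct: idpD 25°C 28.480; idpD 4°C 29.335; rrsA 25°C 15.945; rrsA 4°C 15.930
ΔCt(25°C) = 28.480 − 15.945 = 12.535
ΔCt(4°C) = 29.335 − 15.930 = 13.405
ΔΔCt = 13.405 − 12.535 = 0.870
Fold change = 2^(−0.870) = 0.5471

0.547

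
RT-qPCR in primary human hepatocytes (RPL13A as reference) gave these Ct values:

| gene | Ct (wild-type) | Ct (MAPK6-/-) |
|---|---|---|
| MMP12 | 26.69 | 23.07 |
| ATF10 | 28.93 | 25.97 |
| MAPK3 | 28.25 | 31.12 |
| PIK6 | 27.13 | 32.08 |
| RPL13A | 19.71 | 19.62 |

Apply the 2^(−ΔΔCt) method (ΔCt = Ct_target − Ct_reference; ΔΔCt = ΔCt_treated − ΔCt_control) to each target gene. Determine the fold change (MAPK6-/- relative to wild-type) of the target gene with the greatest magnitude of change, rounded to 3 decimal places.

0.030

MMP12: ΔΔCt = (23.07−19.62) − (26.69−19.71) = 3.45 − 6.98 = -3.53; fold change = 2^3.53 = 11.551
ATF10: ΔΔCt = (25.97−19.62) − (28.93−19.71) = 6.35 − 9.22 = -2.87; fold change = 2^2.87 = 7.311
MAPK3: ΔΔCt = (31.12−19.62) − (28.25−19.71) = 11.50 − 8.54 = 2.96; fold change = 2^-2.96 = 0.129
PIK6: ΔΔCt = (32.08−19.62) − (27.13−19.71) = 12.46 − 7.42 = 5.04; fold change = 2^-5.04 = 0.030
PIK6 has the largest |ΔΔCt| = 5.04.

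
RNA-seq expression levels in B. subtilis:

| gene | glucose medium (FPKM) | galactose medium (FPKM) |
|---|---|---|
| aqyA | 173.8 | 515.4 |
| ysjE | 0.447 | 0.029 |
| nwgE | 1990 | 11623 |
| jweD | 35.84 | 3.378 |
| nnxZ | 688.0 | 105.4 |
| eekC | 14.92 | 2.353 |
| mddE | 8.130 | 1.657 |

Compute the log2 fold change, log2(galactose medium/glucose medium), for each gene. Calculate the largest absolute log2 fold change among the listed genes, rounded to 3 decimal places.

log2(515.4/173.8) = 1.568  (aqyA)
log2(0.029/0.447) = -3.946  (ysjE)
log2(11623/1990) = 2.546  (nwgE)
log2(3.378/35.84) = -3.407  (jweD)
log2(105.4/688.0) = -2.707  (nnxZ)
log2(2.353/14.92) = -2.665  (eekC)
log2(1.657/8.130) = -2.295  (mddE)
The largest magnitude belongs to ysjE.

3.946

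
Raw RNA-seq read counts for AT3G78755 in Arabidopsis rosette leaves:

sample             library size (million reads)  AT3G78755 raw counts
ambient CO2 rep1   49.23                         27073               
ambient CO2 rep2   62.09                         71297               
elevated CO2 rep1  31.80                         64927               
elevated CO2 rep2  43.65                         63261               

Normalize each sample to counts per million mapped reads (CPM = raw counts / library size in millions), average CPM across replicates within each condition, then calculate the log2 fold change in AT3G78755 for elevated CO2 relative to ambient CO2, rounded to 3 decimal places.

CPM(ambient CO2 rep1) = 27073 / 49.23 = 549.9289
CPM(ambient CO2 rep2) = 71297 / 62.09 = 1148.2847
CPM(elevated CO2 rep1) = 64927 / 31.80 = 2041.7296
CPM(elevated CO2 rep2) = 63261 / 43.65 = 1449.2784
mean CPM(ambient CO2) = 849.1068; mean CPM(elevated CO2) = 1745.5040
Fold change = 1745.5040 / 849.1068 = 2.05569
log2(2.05569) = 1.0396

1.040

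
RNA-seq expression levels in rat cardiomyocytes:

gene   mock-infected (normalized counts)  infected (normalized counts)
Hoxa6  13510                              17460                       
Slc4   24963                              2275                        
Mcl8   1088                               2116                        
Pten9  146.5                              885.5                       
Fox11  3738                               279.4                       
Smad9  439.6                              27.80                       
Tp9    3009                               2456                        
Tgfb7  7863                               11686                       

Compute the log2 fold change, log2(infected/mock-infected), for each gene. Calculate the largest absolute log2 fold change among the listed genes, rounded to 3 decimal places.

log2(17460/13510) = 0.370  (Hoxa6)
log2(2275/24963) = -3.456  (Slc4)
log2(2116/1088) = 0.960  (Mcl8)
log2(885.5/146.5) = 2.596  (Pten9)
log2(279.4/3738) = -3.742  (Fox11)
log2(27.80/439.6) = -3.983  (Smad9)
log2(2456/3009) = -0.293  (Tp9)
log2(11686/7863) = 0.572  (Tgfb7)
The largest magnitude belongs to Smad9.

3.983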